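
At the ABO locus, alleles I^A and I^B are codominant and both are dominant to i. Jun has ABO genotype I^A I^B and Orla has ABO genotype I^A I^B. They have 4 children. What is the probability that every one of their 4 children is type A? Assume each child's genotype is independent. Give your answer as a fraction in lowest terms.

ABO cross I^A I^B × I^A I^B → 1/4 A, 1/4 B, 1/2 AB.
So P(type A) = 1/4 per child.
All 4 independent: (1/4)^4 = 1/256.

1/256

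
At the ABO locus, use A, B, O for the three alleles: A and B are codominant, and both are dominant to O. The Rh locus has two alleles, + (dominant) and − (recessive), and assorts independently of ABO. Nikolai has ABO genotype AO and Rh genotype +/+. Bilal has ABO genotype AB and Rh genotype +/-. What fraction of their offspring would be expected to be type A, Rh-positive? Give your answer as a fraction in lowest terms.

1/2

ABO cross AO × AB → offspring phenotypes: 1/2 A, 1/4 B, 1/4 AB.
Rh cross +/+ × +/- → 1 Rh+.
Independent loci: P(type A, Rh-positive) = 1/2 × 1 = 1/2.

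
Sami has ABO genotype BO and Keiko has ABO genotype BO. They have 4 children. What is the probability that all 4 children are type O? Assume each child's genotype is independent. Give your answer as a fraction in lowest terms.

ABO cross BO × BO → 1/4 O, 3/4 B.
So P(type O) = 1/4 per child.
All 4 independent: (1/4)^4 = 1/256.

1/256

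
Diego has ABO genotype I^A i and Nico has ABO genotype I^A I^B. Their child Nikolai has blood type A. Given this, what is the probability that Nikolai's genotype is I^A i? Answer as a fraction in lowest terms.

Cross I^A i × I^A I^B → 1/4 I^A I^A, 1/4 I^A I^B, 1/4 I^A i, 1/4 I^B i.
Type-A genotypes among offspring: I^A I^A (1/4), I^A i (1/4); total 1/2.
P(I^A i | type A) = (1/4) / (1/2) = 1/2.

1/2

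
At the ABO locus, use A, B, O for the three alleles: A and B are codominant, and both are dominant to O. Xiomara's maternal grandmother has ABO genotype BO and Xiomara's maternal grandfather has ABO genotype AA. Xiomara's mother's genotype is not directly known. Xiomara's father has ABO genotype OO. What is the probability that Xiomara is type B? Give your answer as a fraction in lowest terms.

1/4

Xiomara's mother's ABO genotype from BO × AA: 1/2 AB, 1/2 AO.
Crossing each possibility with the father OO and summing P(type B): 1/2·1/2 + 1/2·0 = 1/4.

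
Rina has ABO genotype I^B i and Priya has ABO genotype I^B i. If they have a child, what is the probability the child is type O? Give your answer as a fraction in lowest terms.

ABO cross I^B i × I^B i → offspring phenotypes: 1/4 O, 3/4 B.
So P(type O) = 1/4.

1/4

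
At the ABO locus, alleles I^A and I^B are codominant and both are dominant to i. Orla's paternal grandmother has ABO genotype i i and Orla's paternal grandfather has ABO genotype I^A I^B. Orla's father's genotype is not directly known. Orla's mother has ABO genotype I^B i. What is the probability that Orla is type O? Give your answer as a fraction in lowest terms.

1/4

Orla's father's ABO genotype from i i × I^A I^B: 1/2 I^A i, 1/2 I^B i.
Crossing each possibility with the mother I^B i and summing P(type O): 1/2·1/4 + 1/2·1/4 = 1/4.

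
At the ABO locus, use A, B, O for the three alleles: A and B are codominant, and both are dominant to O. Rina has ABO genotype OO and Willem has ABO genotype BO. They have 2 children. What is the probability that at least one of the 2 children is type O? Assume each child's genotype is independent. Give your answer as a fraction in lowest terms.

3/4

ABO cross OO × BO → 1/2 O, 1/2 B.
So P(type O) = 1/2 per child.
P(none) = (1/2)^2 = 1/4; P(at least one) = 1 − 1/4 = 3/4.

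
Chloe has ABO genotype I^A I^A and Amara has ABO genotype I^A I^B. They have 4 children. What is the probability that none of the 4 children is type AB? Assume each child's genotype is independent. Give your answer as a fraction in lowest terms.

1/16

ABO cross I^A I^A × I^A I^B → 1/2 A, 1/2 AB.
So P(type AB) = 1/2 per child.
P(not type AB) = 1/2 for one child; (1/2)^4 = 1/16.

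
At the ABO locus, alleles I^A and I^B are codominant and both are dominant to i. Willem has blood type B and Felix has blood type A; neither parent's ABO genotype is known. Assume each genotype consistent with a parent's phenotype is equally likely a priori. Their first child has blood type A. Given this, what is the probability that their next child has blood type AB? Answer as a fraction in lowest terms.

5/12

Possible genotypes: Willem ∈ {I^B I^B, I^B i}; Felix ∈ {I^A I^A, I^A i}.
Weight each parental genotype pair by prior × P(type-A child):
  I^B i × I^A I^A: posterior weight 2/3; P(next child type AB) = 1/2.
  I^B i × I^A i: posterior weight 1/3; P(next child type AB) = 1/4.
Weighted sum = 5/12.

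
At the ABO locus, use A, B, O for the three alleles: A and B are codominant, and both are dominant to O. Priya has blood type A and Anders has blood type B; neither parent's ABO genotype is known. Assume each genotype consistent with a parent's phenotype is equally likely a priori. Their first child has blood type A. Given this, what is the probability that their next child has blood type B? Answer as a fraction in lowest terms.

Possible genotypes: Priya ∈ {AA, AO}; Anders ∈ {BB, BO}.
Weight each parental genotype pair by prior × P(type-A child):
  AA × BO: posterior weight 2/3; P(next child type B) = 0.
  AO × BO: posterior weight 1/3; P(next child type B) = 1/4.
Weighted sum = 1/12.

1/12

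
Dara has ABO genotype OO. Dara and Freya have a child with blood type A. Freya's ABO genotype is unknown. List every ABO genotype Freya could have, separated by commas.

AA, AB, AO

For each candidate genotype of Freya, check whether crossing it with OO can produce every observed child phenotype.
  AA → possible child types {A} ✓
  AB → possible child types {A, B} ✓
  AO → possible child types {O, A} ✓
  BB → possible child types {B} ✗
  BO → possible child types {O, B} ✗
  OO → possible child types {O} ✗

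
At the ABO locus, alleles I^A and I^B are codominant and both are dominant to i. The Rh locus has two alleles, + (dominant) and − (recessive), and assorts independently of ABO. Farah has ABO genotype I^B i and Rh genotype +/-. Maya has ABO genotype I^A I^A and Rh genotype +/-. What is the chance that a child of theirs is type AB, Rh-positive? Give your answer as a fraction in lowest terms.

ABO cross I^B i × I^A I^A → offspring phenotypes: 1/2 A, 1/2 AB.
Rh cross +/- × +/- → 3/4 Rh+, 1/4 Rh-.
Independent loci: P(type AB, Rh-positive) = 1/2 × 3/4 = 3/8.

3/8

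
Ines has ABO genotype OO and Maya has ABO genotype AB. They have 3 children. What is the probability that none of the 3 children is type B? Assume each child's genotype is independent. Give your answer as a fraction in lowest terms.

1/8

ABO cross OO × AB → 1/2 A, 1/2 B.
So P(type B) = 1/2 per child.
P(not type B) = 1/2 for one child; (1/2)^3 = 1/8.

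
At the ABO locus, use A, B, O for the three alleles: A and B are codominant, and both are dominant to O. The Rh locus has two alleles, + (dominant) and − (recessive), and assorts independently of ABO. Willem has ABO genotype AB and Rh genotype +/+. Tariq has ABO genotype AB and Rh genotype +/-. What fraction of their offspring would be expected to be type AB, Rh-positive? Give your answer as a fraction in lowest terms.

ABO cross AB × AB → offspring phenotypes: 1/4 A, 1/4 B, 1/2 AB.
Rh cross +/+ × +/- → 1 Rh+.
Independent loci: P(type AB, Rh-positive) = 1/2 × 1 = 1/2.

1/2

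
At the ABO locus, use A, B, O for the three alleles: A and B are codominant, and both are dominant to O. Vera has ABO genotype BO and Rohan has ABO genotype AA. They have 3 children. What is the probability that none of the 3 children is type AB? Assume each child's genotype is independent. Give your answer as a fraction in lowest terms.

ABO cross BO × AA → 1/2 A, 1/2 AB.
So P(type AB) = 1/2 per child.
P(not type AB) = 1/2 for one child; (1/2)^3 = 1/8.

1/8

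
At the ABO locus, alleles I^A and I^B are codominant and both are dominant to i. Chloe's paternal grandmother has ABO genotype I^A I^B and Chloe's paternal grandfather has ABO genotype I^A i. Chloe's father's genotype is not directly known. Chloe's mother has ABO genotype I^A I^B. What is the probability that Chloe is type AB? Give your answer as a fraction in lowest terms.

Chloe's father's ABO genotype from I^A I^B × I^A i: 1/4 I^A I^A, 1/4 I^A I^B, 1/4 I^A i, 1/4 I^B i.
Crossing each possibility with the mother I^A I^B and summing P(type AB): 1/4·1/2 + 1/4·1/2 + 1/4·1/4 + 1/4·1/4 = 3/8.

3/8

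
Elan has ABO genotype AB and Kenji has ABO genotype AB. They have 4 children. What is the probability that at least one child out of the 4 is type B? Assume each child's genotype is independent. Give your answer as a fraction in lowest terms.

175/256

ABO cross AB × AB → 1/4 A, 1/4 B, 1/2 AB.
So P(type B) = 1/4 per child.
P(none) = (3/4)^4 = 81/256; P(at least one) = 1 − 81/256 = 175/256.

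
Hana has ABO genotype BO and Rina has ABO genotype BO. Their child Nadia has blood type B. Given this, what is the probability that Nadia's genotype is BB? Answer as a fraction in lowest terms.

1/3

Cross BO × BO → 1/4 BB, 1/2 BO, 1/4 OO.
Type-B genotypes among offspring: BB (1/4), BO (1/2); total 3/4.
P(BB | type B) = (1/4) / (3/4) = 1/3.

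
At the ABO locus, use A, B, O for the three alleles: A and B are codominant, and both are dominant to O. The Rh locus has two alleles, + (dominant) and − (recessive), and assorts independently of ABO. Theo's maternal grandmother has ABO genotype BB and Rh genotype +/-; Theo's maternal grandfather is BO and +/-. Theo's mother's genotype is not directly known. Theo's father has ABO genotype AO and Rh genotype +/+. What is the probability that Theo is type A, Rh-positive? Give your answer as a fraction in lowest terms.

1/8

Theo's mother's ABO genotype from BB × BO: 1/2 BB, 1/2 BO.
Crossing each possibility with the father AO and summing P(type A): 1/2·0 + 1/2·1/4 = 1/8.
Similarly for Rh via the mother's Rh distribution: P(Rh+) = 1.
Independent loci: 1/8 × 1 = 1/8.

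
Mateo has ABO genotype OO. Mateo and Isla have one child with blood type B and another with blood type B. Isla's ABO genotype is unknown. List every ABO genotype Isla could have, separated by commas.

For each candidate genotype of Isla, check whether crossing it with OO can produce every observed child phenotype.
  AA → possible child types {A} ✗
  AB → possible child types {A, B} ✓
  AO → possible child types {O, A} ✗
  BB → possible child types {B} ✓
  BO → possible child types {O, B} ✓
  OO → possible child types {O} ✗

AB, BB, BO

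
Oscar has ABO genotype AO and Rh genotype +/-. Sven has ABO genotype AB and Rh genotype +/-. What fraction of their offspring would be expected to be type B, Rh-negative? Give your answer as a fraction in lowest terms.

ABO cross AO × AB → offspring phenotypes: 1/2 A, 1/4 B, 1/4 AB.
Rh cross +/- × +/- → 3/4 Rh+, 1/4 Rh-.
Independent loci: P(type B, Rh-negative) = 1/4 × 1/4 = 1/16.

1/16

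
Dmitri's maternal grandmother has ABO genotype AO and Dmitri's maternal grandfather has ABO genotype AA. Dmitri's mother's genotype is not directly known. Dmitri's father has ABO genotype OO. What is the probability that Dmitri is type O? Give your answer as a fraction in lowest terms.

1/4

Dmitri's mother's ABO genotype from AO × AA: 1/2 AA, 1/2 AO.
Crossing each possibility with the father OO and summing P(type O): 1/2·0 + 1/2·1/2 = 1/4.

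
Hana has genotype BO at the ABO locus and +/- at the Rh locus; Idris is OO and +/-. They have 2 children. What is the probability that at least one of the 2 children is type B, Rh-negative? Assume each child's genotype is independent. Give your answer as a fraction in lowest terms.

15/64

ABO cross BO × OO → 1/2 O, 1/2 B.
Rh cross +/- × +/- → 3/4 Rh+, 1/4 Rh-; so P(type B, Rh-negative) = 1/2 × 1/4 = 1/8 per child.
P(none) = (7/8)^2 = 49/64; P(at least one) = 1 − 49/64 = 15/64.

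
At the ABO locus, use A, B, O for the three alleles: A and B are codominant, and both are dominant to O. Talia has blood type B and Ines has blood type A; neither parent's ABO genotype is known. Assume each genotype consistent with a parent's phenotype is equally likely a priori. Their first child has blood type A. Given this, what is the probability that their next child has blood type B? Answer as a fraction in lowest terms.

Possible genotypes: Talia ∈ {BB, BO}; Ines ∈ {AA, AO}.
Weight each parental genotype pair by prior × P(type-A child):
  BO × AA: posterior weight 2/3; P(next child type B) = 0.
  BO × AO: posterior weight 1/3; P(next child type B) = 1/4.
Weighted sum = 1/12.

1/12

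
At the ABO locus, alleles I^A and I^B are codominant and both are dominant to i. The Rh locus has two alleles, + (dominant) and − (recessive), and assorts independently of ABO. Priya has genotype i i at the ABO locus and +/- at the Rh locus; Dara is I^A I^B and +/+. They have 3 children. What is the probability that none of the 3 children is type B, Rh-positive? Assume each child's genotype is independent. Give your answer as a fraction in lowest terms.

1/8

ABO cross i i × I^A I^B → 1/2 A, 1/2 B.
Rh cross +/- × +/+ → 1 Rh+; so P(type B, Rh-positive) = 1/2 × 1 = 1/2 per child.
P(not type B, Rh-positive) = 1/2 for one child; (1/2)^3 = 1/8.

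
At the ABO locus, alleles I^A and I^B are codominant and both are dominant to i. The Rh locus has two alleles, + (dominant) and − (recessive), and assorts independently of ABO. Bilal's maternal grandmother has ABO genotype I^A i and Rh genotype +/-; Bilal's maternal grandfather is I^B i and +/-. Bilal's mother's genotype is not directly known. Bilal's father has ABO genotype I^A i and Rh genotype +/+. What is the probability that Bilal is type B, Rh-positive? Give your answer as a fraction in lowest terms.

Bilal's mother's ABO genotype from I^A i × I^B i: 1/4 I^A I^B, 1/4 I^A i, 1/4 I^B i, 1/4 i i.
Crossing each possibility with the father I^A i and summing P(type B): 1/4·1/4 + 1/4·0 + 1/4·1/4 + 1/4·0 = 1/8.
Similarly for Rh via the mother's Rh distribution: P(Rh+) = 1.
Independent loci: 1/8 × 1 = 1/8.

1/8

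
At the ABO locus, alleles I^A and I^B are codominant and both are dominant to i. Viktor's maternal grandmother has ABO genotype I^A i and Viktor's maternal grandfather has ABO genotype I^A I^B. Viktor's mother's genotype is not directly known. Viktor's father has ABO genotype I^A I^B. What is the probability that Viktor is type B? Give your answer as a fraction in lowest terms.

1/4

Viktor's mother's ABO genotype from I^A i × I^A I^B: 1/4 I^A I^A, 1/4 I^A I^B, 1/4 I^A i, 1/4 I^B i.
Crossing each possibility with the father I^A I^B and summing P(type B): 1/4·0 + 1/4·1/4 + 1/4·1/4 + 1/4·1/2 = 1/4.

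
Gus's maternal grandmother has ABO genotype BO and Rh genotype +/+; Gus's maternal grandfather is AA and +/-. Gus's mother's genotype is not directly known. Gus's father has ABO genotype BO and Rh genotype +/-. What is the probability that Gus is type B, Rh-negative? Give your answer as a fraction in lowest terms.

3/64

Gus's mother's ABO genotype from BO × AA: 1/2 AB, 1/2 AO.
Crossing each possibility with the father BO and summing P(type B): 1/2·1/2 + 1/2·1/4 = 3/8.
Similarly for Rh via the mother's Rh distribution: P(Rh-) = 1/8.
Independent loci: 3/8 × 1/8 = 3/64.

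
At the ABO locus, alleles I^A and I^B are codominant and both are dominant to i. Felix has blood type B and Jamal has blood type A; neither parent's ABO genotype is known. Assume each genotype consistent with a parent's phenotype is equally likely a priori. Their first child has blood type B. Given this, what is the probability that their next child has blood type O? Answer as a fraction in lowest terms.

Possible genotypes: Felix ∈ {I^B I^B, I^B i}; Jamal ∈ {I^A I^A, I^A i}.
Weight each parental genotype pair by prior × P(type-B child):
  I^B I^B × I^A i: posterior weight 2/3; P(next child type O) = 0.
  I^B i × I^A i: posterior weight 1/3; P(next child type O) = 1/4.
Weighted sum = 1/12.

1/12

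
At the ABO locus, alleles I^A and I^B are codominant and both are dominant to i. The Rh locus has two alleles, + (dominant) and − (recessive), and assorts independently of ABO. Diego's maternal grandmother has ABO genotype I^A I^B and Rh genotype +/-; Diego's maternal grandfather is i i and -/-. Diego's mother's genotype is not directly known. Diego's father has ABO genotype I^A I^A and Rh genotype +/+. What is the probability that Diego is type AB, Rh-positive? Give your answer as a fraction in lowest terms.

1/4

Diego's mother's ABO genotype from I^A I^B × i i: 1/2 I^A i, 1/2 I^B i.
Crossing each possibility with the father I^A I^A and summing P(type AB): 1/2·0 + 1/2·1/2 = 1/4.
Similarly for Rh via the mother's Rh distribution: P(Rh+) = 1.
Independent loci: 1/4 × 1 = 1/4.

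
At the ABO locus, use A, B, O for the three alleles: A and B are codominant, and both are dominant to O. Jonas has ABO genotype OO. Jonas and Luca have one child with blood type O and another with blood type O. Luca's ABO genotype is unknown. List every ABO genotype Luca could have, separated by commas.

AO, BO, OO

For each candidate genotype of Luca, check whether crossing it with OO can produce every observed child phenotype.
  AA → possible child types {A} ✗
  AB → possible child types {A, B} ✗
  AO → possible child types {O, A} ✓
  BB → possible child types {B} ✗
  BO → possible child types {O, B} ✓
  OO → possible child types {O} ✓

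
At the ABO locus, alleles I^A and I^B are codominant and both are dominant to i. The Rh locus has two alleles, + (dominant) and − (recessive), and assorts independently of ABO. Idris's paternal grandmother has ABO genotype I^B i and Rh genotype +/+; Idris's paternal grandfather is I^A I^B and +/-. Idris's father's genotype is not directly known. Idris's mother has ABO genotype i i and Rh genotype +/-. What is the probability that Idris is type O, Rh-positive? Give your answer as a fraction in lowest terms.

Idris's father's ABO genotype from I^B i × I^A I^B: 1/4 I^A I^B, 1/4 I^A i, 1/4 I^B I^B, 1/4 I^B i.
Crossing each possibility with the mother i i and summing P(type O): 1/4·0 + 1/4·1/2 + 1/4·0 + 1/4·1/2 = 1/4.
Similarly for Rh via the father's Rh distribution: P(Rh+) = 7/8.
Independent loci: 1/4 × 7/8 = 7/32.

7/32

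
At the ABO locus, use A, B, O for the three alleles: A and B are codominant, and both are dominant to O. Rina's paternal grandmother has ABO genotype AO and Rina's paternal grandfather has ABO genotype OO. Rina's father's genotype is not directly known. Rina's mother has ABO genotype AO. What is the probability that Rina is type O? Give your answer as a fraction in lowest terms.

3/8

Rina's father's ABO genotype from AO × OO: 1/2 AO, 1/2 OO.
Crossing each possibility with the mother AO and summing P(type O): 1/2·1/4 + 1/2·1/2 = 3/8.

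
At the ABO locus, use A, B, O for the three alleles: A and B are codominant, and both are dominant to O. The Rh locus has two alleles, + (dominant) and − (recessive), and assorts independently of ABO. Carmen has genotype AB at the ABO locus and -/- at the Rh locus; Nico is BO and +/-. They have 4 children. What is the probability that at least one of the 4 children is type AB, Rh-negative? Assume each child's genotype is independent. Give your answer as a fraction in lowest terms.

ABO cross AB × BO → 1/4 A, 1/2 B, 1/4 AB.
Rh cross -/- × +/- → 1/2 Rh+, 1/2 Rh-; so P(type AB, Rh-negative) = 1/4 × 1/2 = 1/8 per child.
P(none) = (7/8)^4 = 2401/4096; P(at least one) = 1 − 2401/4096 = 1695/4096.

1695/4096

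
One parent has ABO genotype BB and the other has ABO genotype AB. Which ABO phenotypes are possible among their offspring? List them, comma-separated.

B, AB

Gametes from BB × AB give offspring ABO genotypes AB, BB, i.e. phenotypes B, AB.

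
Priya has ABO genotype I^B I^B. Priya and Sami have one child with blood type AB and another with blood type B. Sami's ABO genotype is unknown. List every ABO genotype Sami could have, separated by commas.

I^A I^B, I^A i

For each candidate genotype of Sami, check whether crossing it with I^B I^B can produce every observed child phenotype.
  I^A I^A → possible child types {AB} ✗
  I^A I^B → possible child types {B, AB} ✓
  I^A i → possible child types {B, AB} ✓
  I^B I^B → possible child types {B} ✗
  I^B i → possible child types {B} ✗
  i i → possible child types {B} ✗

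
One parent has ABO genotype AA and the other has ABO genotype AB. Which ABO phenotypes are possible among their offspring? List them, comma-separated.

A, AB

Gametes from AA × AB give offspring ABO genotypes AA, AB, i.e. phenotypes A, AB.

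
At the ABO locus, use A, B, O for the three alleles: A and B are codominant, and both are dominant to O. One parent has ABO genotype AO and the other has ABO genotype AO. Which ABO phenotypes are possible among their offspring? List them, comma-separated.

Gametes from AO × AO give offspring ABO genotypes AA, AO, OO, i.e. phenotypes O, A.

O, A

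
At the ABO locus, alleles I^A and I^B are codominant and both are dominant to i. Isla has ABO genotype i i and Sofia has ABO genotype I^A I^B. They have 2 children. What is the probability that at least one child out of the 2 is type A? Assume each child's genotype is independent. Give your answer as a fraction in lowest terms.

ABO cross i i × I^A I^B → 1/2 A, 1/2 B.
So P(type A) = 1/2 per child.
P(none) = (1/2)^2 = 1/4; P(at least one) = 1 − 1/4 = 3/4.

3/4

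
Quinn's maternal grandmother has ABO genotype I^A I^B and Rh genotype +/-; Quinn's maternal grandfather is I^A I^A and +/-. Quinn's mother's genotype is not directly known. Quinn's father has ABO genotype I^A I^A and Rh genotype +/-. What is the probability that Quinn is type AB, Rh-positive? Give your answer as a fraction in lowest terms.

3/16

Quinn's mother's ABO genotype from I^A I^B × I^A I^A: 1/2 I^A I^A, 1/2 I^A I^B.
Crossing each possibility with the father I^A I^A and summing P(type AB): 1/2·0 + 1/2·1/2 = 1/4.
Similarly for Rh via the mother's Rh distribution: P(Rh+) = 3/4.
Independent loci: 1/4 × 3/4 = 3/16.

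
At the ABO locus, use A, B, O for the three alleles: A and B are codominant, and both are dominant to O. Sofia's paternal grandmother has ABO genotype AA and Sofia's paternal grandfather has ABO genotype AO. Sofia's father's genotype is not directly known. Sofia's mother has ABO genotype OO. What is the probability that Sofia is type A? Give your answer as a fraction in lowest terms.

Sofia's father's ABO genotype from AA × AO: 1/2 AA, 1/2 AO.
Crossing each possibility with the mother OO and summing P(type A): 1/2·1 + 1/2·1/2 = 3/4.

3/4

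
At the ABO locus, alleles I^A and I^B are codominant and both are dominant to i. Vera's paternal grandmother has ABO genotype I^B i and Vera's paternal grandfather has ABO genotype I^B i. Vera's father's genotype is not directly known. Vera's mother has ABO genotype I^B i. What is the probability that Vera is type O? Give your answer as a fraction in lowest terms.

Vera's father's ABO genotype from I^B i × I^B i: 1/4 I^B I^B, 1/2 I^B i, 1/4 i i.
Crossing each possibility with the mother I^B i and summing P(type O): 1/4·0 + 1/2·1/4 + 1/4·1/2 = 1/4.

1/4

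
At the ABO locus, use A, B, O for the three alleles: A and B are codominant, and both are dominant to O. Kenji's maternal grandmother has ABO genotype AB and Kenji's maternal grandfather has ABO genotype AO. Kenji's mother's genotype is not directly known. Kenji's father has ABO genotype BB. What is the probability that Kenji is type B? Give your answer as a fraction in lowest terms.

1/2

Kenji's mother's ABO genotype from AB × AO: 1/4 AA, 1/4 AB, 1/4 AO, 1/4 BO.
Crossing each possibility with the father BB and summing P(type B): 1/4·0 + 1/4·1/2 + 1/4·1/2 + 1/4·1 = 1/2.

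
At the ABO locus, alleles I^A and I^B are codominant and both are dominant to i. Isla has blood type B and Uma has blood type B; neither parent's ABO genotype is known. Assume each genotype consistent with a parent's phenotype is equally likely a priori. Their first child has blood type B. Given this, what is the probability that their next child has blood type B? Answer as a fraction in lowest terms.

19/20

Possible genotypes: Isla ∈ {I^B I^B, I^B i}; Uma ∈ {I^B I^B, I^B i}.
Weight each parental genotype pair by prior × P(type-B child):
  I^B I^B × I^B I^B: posterior weight 4/15; P(next child type B) = 1.
  I^B I^B × I^B i: posterior weight 4/15; P(next child type B) = 1.
  I^B i × I^B I^B: posterior weight 4/15; P(next child type B) = 1.
  I^B i × I^B i: posterior weight 1/5; P(next child type B) = 3/4.
Weighted sum = 19/20.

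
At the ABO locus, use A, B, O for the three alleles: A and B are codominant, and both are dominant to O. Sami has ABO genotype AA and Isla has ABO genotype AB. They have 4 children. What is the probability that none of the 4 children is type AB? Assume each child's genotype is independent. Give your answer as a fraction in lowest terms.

ABO cross AA × AB → 1/2 A, 1/2 AB.
So P(type AB) = 1/2 per child.
P(not type AB) = 1/2 for one child; (1/2)^4 = 1/16.

1/16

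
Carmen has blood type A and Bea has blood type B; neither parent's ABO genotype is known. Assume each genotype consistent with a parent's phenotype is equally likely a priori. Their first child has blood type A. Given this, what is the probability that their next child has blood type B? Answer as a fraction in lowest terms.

1/12

Possible genotypes: Carmen ∈ {AA, AO}; Bea ∈ {BB, BO}.
Weight each parental genotype pair by prior × P(type-A child):
  AA × BO: posterior weight 2/3; P(next child type B) = 0.
  AO × BO: posterior weight 1/3; P(next child type B) = 1/4.
Weighted sum = 1/12.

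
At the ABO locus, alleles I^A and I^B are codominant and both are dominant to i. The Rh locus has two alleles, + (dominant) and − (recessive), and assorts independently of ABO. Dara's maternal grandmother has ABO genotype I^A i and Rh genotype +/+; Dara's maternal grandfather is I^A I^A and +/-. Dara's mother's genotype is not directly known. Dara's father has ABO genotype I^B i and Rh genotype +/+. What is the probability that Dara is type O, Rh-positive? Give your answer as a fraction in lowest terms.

1/8

Dara's mother's ABO genotype from I^A i × I^A I^A: 1/2 I^A I^A, 1/2 I^A i.
Crossing each possibility with the father I^B i and summing P(type O): 1/2·0 + 1/2·1/4 = 1/8.
Similarly for Rh via the mother's Rh distribution: P(Rh+) = 1.
Independent loci: 1/8 × 1 = 1/8.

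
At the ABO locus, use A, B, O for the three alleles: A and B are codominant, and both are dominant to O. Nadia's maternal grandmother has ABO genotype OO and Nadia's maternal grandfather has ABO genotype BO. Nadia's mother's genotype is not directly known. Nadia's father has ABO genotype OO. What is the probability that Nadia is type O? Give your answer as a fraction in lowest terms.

3/4

Nadia's mother's ABO genotype from OO × BO: 1/2 BO, 1/2 OO.
Crossing each possibility with the father OO and summing P(type O): 1/2·1/2 + 1/2·1 = 3/4.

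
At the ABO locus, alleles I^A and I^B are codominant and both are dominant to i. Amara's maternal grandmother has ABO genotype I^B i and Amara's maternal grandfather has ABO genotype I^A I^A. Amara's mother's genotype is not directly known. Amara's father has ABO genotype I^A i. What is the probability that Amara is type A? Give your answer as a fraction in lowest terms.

5/8

Amara's mother's ABO genotype from I^B i × I^A I^A: 1/2 I^A I^B, 1/2 I^A i.
Crossing each possibility with the father I^A i and summing P(type A): 1/2·1/2 + 1/2·3/4 = 5/8.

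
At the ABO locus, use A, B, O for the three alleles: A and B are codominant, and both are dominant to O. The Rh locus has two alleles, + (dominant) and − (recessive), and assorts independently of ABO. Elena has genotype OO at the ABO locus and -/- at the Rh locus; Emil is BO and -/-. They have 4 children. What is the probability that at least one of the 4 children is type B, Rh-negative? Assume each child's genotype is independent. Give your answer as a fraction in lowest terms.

15/16

ABO cross OO × BO → 1/2 O, 1/2 B.
Rh cross -/- × -/- → 1 Rh-; so P(type B, Rh-negative) = 1/2 × 1 = 1/2 per child.
P(none) = (1/2)^4 = 1/16; P(at least one) = 1 − 1/16 = 15/16.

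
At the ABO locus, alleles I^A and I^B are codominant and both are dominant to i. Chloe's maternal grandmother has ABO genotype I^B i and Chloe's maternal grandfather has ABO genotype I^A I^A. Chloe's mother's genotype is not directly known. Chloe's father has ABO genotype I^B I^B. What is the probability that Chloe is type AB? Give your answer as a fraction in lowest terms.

Chloe's mother's ABO genotype from I^B i × I^A I^A: 1/2 I^A I^B, 1/2 I^A i.
Crossing each possibility with the father I^B I^B and summing P(type AB): 1/2·1/2 + 1/2·1/2 = 1/2.

1/2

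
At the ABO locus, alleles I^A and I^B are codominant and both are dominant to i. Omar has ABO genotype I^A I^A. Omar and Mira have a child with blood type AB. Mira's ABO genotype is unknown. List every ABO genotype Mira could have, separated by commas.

For each candidate genotype of Mira, check whether crossing it with I^A I^A can produce every observed child phenotype.
  I^A I^A → possible child types {A} ✗
  I^A I^B → possible child types {A, AB} ✓
  I^A i → possible child types {A} ✗
  I^B I^B → possible child types {AB} ✓
  I^B i → possible child types {A, AB} ✓
  i i → possible child types {A} ✗

I^A I^B, I^B I^B, I^B i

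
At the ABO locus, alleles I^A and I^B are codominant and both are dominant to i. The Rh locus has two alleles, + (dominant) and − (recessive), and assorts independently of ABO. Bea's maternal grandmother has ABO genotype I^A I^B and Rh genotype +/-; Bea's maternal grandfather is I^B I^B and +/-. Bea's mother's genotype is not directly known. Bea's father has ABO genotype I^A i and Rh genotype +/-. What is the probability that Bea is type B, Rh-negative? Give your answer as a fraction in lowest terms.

3/32

Bea's mother's ABO genotype from I^A I^B × I^B I^B: 1/2 I^A I^B, 1/2 I^B I^B.
Crossing each possibility with the father I^A i and summing P(type B): 1/2·1/4 + 1/2·1/2 = 3/8.
Similarly for Rh via the mother's Rh distribution: P(Rh-) = 1/4.
Independent loci: 3/8 × 1/4 = 3/32.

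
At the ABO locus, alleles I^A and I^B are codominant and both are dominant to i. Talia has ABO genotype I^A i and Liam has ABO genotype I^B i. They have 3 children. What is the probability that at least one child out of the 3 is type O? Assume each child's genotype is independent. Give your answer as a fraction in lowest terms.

ABO cross I^A i × I^B i → 1/4 O, 1/4 A, 1/4 B, 1/4 AB.
So P(type O) = 1/4 per child.
P(none) = (3/4)^3 = 27/64; P(at least one) = 1 − 27/64 = 37/64.

37/64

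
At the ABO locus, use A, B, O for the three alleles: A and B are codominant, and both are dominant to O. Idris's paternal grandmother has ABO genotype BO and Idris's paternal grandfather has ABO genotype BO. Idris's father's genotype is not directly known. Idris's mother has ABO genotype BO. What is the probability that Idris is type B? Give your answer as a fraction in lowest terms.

Idris's father's ABO genotype from BO × BO: 1/4 BB, 1/2 BO, 1/4 OO.
Crossing each possibility with the mother BO and summing P(type B): 1/4·1 + 1/2·3/4 + 1/4·1/2 = 3/4.

3/4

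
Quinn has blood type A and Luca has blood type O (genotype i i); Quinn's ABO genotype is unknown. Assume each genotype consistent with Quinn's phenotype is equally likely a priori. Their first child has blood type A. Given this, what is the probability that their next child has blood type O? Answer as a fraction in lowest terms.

Possible genotypes: Quinn ∈ {I^A I^A, I^A i}; Luca ∈ {i i}.
Weight each parental genotype pair by prior × P(type-A child):
  I^A I^A × i i: posterior weight 2/3; P(next child type O) = 0.
  I^A i × i i: posterior weight 1/3; P(next child type O) = 1/2.
Weighted sum = 1/6.

1/6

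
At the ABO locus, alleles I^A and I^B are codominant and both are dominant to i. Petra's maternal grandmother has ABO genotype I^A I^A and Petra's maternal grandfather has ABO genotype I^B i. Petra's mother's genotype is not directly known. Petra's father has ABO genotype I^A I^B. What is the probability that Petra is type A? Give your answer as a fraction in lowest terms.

3/8

Petra's mother's ABO genotype from I^A I^A × I^B i: 1/2 I^A I^B, 1/2 I^A i.
Crossing each possibility with the father I^A I^B and summing P(type A): 1/2·1/4 + 1/2·1/2 = 3/8.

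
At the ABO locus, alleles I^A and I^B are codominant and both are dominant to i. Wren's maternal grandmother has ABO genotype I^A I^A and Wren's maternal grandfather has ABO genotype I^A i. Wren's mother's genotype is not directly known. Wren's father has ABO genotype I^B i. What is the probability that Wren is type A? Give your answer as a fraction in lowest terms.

Wren's mother's ABO genotype from I^A I^A × I^A i: 1/2 I^A I^A, 1/2 I^A i.
Crossing each possibility with the father I^B i and summing P(type A): 1/2·1/2 + 1/2·1/4 = 3/8.

3/8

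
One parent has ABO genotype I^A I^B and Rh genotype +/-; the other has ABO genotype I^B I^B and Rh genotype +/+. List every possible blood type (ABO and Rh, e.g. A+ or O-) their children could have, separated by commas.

B+, AB+

Gametes from I^A I^B × I^B I^B give offspring ABO genotypes I^A I^B, I^B I^B, i.e. phenotypes B, AB.
Rh cross +/- × +/+ → phenotypes Rh+.
Combining independently: B+, AB+.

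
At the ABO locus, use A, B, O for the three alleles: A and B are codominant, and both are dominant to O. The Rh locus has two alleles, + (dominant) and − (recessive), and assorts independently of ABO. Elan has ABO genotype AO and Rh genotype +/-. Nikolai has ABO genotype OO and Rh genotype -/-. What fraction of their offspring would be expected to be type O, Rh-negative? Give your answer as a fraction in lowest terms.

ABO cross AO × OO → offspring phenotypes: 1/2 O, 1/2 A.
Rh cross +/- × -/- → 1/2 Rh+, 1/2 Rh-.
Independent loci: P(type O, Rh-negative) = 1/2 × 1/2 = 1/4.

1/4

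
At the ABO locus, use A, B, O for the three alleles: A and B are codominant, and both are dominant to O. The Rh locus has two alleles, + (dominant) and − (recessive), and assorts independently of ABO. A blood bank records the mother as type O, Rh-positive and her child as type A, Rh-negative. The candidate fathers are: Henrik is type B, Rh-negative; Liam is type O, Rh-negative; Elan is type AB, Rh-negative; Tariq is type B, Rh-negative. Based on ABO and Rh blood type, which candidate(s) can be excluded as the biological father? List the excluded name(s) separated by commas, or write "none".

A candidate is excluded only if no genotype consistent with his phenotype could produce a type A, Rh-negative child with a type O, Rh-positive mother.
Henrik (type B, Rh-): no genotype consistent with that phenotype can produce a type-A Rh- child with a type-O mother.
Liam (type O, Rh-): no genotype consistent with that phenotype can produce a type-A Rh- child with a type-O mother.
Tariq (type B, Rh-): no genotype consistent with that phenotype can produce a type-A Rh- child with a type-O mother.

Henrik, Liam, Tariq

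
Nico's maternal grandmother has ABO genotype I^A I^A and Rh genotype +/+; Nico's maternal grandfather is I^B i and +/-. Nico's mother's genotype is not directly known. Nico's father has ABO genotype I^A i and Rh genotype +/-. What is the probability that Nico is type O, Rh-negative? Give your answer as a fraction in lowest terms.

1/64

Nico's mother's ABO genotype from I^A I^A × I^B i: 1/2 I^A I^B, 1/2 I^A i.
Crossing each possibility with the father I^A i and summing P(type O): 1/2·0 + 1/2·1/4 = 1/8.
Similarly for Rh via the mother's Rh distribution: P(Rh-) = 1/8.
Independent loci: 1/8 × 1/8 = 1/64.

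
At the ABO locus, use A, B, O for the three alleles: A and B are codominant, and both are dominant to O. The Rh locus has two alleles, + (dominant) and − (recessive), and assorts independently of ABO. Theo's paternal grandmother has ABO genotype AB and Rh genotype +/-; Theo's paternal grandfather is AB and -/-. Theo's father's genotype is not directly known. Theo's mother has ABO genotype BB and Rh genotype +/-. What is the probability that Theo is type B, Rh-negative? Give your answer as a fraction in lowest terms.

3/16

Theo's father's ABO genotype from AB × AB: 1/4 AA, 1/2 AB, 1/4 BB.
Crossing each possibility with the mother BB and summing P(type B): 1/4·0 + 1/2·1/2 + 1/4·1 = 1/2.
Similarly for Rh via the father's Rh distribution: P(Rh-) = 3/8.
Independent loci: 1/2 × 3/8 = 3/16.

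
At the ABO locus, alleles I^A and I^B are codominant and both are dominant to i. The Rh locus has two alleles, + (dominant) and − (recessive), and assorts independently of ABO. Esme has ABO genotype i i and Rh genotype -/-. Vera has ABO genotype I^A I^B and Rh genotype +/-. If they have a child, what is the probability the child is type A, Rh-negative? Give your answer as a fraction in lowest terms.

ABO cross i i × I^A I^B → offspring phenotypes: 1/2 A, 1/2 B.
Rh cross -/- × +/- → 1/2 Rh+, 1/2 Rh-.
Independent loci: P(type A, Rh-negative) = 1/2 × 1/2 = 1/4.

1/4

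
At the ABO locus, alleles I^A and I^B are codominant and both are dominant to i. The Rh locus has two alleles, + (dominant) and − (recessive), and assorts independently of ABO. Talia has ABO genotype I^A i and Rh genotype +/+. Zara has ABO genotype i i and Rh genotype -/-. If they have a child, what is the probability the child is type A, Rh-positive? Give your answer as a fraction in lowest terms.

1/2

ABO cross I^A i × i i → offspring phenotypes: 1/2 O, 1/2 A.
Rh cross +/+ × -/- → 1 Rh+.
Independent loci: P(type A, Rh-positive) = 1/2 × 1 = 1/2.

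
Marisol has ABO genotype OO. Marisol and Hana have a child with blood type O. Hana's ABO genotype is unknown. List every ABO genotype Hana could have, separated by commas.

AO, BO, OO

For each candidate genotype of Hana, check whether crossing it with OO can produce every observed child phenotype.
  AA → possible child types {A} ✗
  AB → possible child types {A, B} ✗
  AO → possible child types {O, A} ✓
  BB → possible child types {B} ✗
  BO → possible child types {O, B} ✓
  OO → possible child types {O} ✓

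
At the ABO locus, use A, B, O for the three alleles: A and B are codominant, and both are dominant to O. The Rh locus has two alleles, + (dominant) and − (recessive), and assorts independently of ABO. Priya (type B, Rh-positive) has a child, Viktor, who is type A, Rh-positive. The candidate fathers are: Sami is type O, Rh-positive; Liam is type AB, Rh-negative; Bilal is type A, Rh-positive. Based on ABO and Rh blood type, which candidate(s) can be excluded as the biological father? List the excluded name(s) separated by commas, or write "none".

A candidate is excluded only if no genotype consistent with his phenotype could produce a type A, Rh-positive child with a type B, Rh-positive mother.
Sami (type O, Rh+): no genotype consistent with that phenotype can produce a type-A Rh+ child with a type-B mother.

Sami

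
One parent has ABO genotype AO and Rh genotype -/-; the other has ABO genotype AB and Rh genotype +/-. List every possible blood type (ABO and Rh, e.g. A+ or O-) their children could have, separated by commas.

A+, A-, B+, B-, AB+, AB-

Gametes from AO × AB give offspring ABO genotypes AA, AB, AO, BO, i.e. phenotypes A, B, AB.
Rh cross -/- × +/- → phenotypes Rh+, Rh-.
Combining independently: A+, A-, B+, B-, AB+, AB-.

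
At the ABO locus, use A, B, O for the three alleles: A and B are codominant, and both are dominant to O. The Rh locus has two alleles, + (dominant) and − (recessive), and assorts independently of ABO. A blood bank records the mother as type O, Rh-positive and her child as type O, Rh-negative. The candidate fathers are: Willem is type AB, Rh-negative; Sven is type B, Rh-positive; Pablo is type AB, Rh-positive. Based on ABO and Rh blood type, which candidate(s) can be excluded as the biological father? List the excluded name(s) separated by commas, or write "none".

Willem, Pablo

A candidate is excluded only if no genotype consistent with his phenotype could produce a type O, Rh-negative child with a type O, Rh-positive mother.
Willem (type AB, Rh-): no genotype consistent with that phenotype can produce a type-O Rh- child with a type-O mother.
Pablo (type AB, Rh+): no genotype consistent with that phenotype can produce a type-O Rh- child with a type-O mother.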